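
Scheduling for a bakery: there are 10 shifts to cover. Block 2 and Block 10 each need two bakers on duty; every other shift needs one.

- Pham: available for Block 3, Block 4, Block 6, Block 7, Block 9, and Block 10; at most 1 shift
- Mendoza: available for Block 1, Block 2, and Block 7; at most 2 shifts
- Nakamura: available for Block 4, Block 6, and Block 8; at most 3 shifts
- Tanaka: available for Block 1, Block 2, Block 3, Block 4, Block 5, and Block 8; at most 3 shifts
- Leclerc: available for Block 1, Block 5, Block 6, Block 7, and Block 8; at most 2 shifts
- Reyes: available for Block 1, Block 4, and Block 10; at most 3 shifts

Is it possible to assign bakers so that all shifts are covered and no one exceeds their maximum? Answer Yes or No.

Total capacity is 14 and 12 slots are needed, so capacity alone doesn't rule it out.
Shifts {Block 9, Block 10} need 3 worker-slots in total, but the bakers available for any of those shifts (Pham and Reyes) can supply at most 2 among them. So no valid schedule exists.

No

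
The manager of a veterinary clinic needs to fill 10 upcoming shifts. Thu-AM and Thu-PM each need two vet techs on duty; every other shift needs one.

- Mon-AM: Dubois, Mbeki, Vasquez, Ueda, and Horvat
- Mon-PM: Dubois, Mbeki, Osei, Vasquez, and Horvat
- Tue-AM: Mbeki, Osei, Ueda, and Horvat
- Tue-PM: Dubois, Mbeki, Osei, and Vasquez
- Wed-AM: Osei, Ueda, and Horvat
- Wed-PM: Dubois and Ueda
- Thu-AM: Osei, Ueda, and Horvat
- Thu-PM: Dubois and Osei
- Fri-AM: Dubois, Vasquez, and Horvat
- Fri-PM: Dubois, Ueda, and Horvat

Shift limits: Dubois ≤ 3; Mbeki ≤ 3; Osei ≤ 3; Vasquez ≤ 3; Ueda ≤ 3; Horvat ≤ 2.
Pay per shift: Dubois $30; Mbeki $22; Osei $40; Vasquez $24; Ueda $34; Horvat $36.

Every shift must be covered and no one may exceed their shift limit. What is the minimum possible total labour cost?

$348

Thu-PM can only be covered by Dubois and Osei, so that assignment is forced.
Picking the cheapest available vet tech for each shift independently would cost $346, but that ignores the shift limits.
An optimal schedule: Mon-AM→Mbeki, Mon-PM→Vasquez, Tue-AM→Mbeki, Tue-PM→Mbeki, Wed-AM→Ueda, Wed-PM→Dubois, Thu-AM→Ueda+Horvat, Thu-PM→Dubois+Osei, Fri-AM→Vasquez, Fri-PM→Dubois.
Total: 22 + 24 + 22 + 22 + 34 + 30 + 34 + 36 + 30 + 40 + 24 + 30 = $348.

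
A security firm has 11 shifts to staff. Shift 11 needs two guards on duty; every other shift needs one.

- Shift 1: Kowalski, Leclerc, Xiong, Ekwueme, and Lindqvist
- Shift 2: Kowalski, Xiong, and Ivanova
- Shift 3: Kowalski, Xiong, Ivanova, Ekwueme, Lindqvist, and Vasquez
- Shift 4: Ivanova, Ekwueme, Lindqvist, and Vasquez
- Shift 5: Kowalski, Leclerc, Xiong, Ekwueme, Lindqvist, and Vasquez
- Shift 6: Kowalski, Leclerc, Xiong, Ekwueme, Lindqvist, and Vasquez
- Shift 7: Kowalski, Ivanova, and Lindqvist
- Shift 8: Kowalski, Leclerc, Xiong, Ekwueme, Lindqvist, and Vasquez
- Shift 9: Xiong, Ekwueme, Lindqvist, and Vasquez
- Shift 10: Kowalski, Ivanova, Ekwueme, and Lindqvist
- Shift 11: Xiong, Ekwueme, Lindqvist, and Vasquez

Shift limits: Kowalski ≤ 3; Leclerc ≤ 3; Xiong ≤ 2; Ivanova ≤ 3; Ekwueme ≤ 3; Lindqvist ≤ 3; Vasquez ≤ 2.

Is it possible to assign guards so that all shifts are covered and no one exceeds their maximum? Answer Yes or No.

One valid schedule: Shift 1→Leclerc, Shift 2→Kowalski, Shift 3→Xiong, Shift 4→Ivanova, Shift 5→Leclerc, Shift 6→Leclerc, Shift 7→Kowalski, Shift 8→Ekwueme, Shift 9→Xiong, Shift 10→Kowalski, Shift 11→Ekwueme+Lindqvist.
Loads: Kowalski 3/3, Leclerc 3/3, Xiong 2/2, Ivanova 1/3, Ekwueme 2/3, Lindqvist 1/3, Vasquez 0/2 — all within limits.

Yes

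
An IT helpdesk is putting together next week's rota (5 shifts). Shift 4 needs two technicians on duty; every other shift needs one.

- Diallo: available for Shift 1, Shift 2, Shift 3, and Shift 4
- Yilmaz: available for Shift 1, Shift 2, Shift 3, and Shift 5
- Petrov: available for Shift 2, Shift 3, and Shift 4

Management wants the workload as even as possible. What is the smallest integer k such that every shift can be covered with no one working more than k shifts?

2

With 3 technicians and 6 worker-slots to fill, someone must work at least ⌈6/3⌉ = 2 shifts, so k ≥ 2.
k = 2 works: Shift 1→Diallo, Shift 2→Yilmaz, Shift 3→Petrov, Shift 4→Diallo+Petrov, Shift 5→Yilmaz.
Loads: Diallo 2, Yilmaz 2, Petrov 2 — all ≤ 2.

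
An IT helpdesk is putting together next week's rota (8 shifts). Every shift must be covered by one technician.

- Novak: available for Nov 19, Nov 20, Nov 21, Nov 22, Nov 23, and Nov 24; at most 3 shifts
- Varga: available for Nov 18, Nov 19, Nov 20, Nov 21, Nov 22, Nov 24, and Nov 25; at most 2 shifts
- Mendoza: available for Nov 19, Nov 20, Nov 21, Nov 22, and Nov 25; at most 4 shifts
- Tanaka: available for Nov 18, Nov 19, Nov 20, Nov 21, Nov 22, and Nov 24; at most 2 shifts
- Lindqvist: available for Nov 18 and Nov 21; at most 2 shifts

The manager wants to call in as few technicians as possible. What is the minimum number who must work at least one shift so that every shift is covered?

3

8 slots to fill and no one can take more than 4, so at least ⌈8/4⌉ = 2 technicians are needed.
Any 2 technicians together have capacity at most 4+3 = 7 < 8 slots, so 2 can never suffice.
Novak, Varga, and Mendoza alone can cover everything: Nov 18→Varga, Nov 19→Novak, Nov 20→Mendoza, Nov 21→Mendoza, Nov 22→Mendoza, Nov 23→Novak, Nov 24→Novak, Nov 25→Varga.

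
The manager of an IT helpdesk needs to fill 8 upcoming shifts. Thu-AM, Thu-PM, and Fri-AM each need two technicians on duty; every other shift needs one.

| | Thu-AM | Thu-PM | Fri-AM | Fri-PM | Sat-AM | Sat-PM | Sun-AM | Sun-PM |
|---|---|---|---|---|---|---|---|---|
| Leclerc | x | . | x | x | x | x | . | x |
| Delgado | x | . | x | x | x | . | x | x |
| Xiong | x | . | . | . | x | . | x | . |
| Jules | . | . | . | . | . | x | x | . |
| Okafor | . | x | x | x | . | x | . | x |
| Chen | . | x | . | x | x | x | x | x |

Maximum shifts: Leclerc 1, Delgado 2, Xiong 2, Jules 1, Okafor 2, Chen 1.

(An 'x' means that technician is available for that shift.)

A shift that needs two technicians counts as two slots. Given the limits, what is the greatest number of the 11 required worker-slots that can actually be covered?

Total capacity across all technicians is 1+2+2+1+2+1 = 9, and 11 slots are needed, so at most 9 can be filled.
An assignment achieving 9: Thu-AM→Leclerc+Delgado, Thu-PM→Okafor+Chen, Fri-AM→Delgado+Okafor, Sat-AM→Xiong, Sat-PM→Jules, Sun-AM→Xiong.
Loads: Leclerc 1/1, Delgado 2/2, Xiong 2/2, Jules 1/1, Okafor 2/2, Chen 1/1.

9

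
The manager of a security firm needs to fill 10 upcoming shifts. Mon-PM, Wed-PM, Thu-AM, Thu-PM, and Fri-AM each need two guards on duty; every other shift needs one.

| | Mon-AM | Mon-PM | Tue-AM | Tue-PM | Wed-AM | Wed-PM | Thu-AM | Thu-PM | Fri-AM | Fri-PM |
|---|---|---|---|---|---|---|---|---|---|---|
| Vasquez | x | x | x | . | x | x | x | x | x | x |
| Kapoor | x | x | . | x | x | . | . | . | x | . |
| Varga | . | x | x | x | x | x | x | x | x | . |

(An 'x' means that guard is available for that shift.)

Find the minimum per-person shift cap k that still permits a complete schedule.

5

With 3 guards and 15 worker-slots to fill, someone must work at least ⌈15/3⌉ = 5 shifts, so k ≥ 5.
k = 5 works: Mon-AM→Kapoor, Mon-PM→Kapoor+Varga, Tue-AM→Vasquez, Tue-PM→Kapoor, Wed-AM→Kapoor, Wed-PM→Vasquez+Varga, Thu-AM→Vasquez+Varga, Thu-PM→Vasquez+Varga, Fri-AM→Kapoor+Varga, Fri-PM→Vasquez.
Loads: Vasquez 5, Kapoor 5, Varga 5 — all ≤ 5.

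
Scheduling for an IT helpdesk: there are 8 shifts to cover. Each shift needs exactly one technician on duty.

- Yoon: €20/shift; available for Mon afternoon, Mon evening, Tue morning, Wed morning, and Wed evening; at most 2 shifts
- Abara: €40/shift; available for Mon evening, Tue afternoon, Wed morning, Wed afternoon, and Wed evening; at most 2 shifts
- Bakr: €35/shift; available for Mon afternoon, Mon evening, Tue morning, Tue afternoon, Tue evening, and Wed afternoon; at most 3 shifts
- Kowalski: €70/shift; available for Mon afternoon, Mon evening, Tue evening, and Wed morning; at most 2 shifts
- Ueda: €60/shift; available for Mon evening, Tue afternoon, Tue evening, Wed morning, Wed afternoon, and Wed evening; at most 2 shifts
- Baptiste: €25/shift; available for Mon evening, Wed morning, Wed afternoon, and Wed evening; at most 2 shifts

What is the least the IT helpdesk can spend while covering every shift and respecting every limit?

€235

Picking the cheapest available technician for each shift independently would cost €195, but that ignores the shift limits.
An optimal schedule: Mon afternoon→Yoon, Mon evening→Bakr, Tue morning→Yoon, Tue afternoon→Bakr, Tue evening→Bakr, Wed morning→Abara, Wed afternoon→Baptiste, Wed evening→Baptiste.
Total: 20 + 35 + 20 + 35 + 35 + 40 + 25 + 25 = €235.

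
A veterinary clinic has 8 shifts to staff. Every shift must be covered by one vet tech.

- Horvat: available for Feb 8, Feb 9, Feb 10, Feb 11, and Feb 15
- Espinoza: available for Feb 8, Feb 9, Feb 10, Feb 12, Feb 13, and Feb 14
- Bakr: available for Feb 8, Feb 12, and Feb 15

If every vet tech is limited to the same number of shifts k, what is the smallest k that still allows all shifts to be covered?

With 3 vet techs and 8 worker-slots to fill, someone must work at least ⌈8/3⌉ = 3 shifts, so k ≥ 3.
k = 3 works: Feb 8→Bakr, Feb 9→Horvat, Feb 10→Horvat, Feb 11→Horvat, Feb 12→Espinoza, Feb 13→Espinoza, Feb 14→Espinoza, Feb 15→Bakr.
Loads: Horvat 3, Espinoza 3, Bakr 2 — all ≤ 3.

3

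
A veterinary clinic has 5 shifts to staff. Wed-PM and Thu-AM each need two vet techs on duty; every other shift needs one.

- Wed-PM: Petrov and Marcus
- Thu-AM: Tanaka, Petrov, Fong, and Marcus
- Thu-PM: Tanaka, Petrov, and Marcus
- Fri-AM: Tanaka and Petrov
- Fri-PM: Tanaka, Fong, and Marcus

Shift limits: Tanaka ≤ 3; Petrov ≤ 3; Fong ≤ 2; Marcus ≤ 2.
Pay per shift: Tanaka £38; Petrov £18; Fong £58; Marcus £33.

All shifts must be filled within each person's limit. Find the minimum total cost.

Wed-PM can only be covered by Petrov and Marcus, so that assignment is forced.
Picking the cheapest available vet tech for each shift independently would cost £171, but that ignores the shift limits.
An optimal schedule: Wed-PM→Petrov+Marcus, Thu-AM→Marcus+Tanaka, Thu-PM→Petrov, Fri-AM→Petrov, Fri-PM→Tanaka.
Total: 18 + 33 + 33 + 38 + 18 + 18 + 38 = £196.

£196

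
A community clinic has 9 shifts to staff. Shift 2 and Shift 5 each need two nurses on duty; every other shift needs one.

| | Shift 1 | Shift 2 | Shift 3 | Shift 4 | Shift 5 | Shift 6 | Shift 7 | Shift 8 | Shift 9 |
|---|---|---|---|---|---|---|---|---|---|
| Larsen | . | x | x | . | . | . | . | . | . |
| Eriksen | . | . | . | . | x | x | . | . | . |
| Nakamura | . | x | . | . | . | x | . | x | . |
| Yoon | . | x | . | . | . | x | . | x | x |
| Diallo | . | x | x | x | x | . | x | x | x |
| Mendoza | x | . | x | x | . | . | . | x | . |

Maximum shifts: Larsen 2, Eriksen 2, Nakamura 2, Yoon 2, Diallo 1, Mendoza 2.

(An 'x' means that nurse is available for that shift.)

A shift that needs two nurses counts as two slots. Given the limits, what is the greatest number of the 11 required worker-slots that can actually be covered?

Total capacity across all nurses is 2+2+2+2+1+2 = 11, and 11 slots are needed, so at most 11 can be filled.
Shifts {Shift 5, Shift 7} need 3 slots but only Eriksen and Diallo are available for them, supplying at most 2 — so at least 1 slot must go unfilled.
An assignment achieving 10: Shift 1→Mendoza, Shift 2→Larsen+Nakamura, Shift 3→Larsen, Shift 4→Mendoza, Shift 5→Eriksen, Shift 6→Eriksen, Shift 7→Diallo, Shift 8→Nakamura, Shift 9→Yoon.
Loads: Larsen 2/2, Eriksen 2/2, Nakamura 2/2, Yoon 1/2, Diallo 1/1, Mendoza 2/2.

10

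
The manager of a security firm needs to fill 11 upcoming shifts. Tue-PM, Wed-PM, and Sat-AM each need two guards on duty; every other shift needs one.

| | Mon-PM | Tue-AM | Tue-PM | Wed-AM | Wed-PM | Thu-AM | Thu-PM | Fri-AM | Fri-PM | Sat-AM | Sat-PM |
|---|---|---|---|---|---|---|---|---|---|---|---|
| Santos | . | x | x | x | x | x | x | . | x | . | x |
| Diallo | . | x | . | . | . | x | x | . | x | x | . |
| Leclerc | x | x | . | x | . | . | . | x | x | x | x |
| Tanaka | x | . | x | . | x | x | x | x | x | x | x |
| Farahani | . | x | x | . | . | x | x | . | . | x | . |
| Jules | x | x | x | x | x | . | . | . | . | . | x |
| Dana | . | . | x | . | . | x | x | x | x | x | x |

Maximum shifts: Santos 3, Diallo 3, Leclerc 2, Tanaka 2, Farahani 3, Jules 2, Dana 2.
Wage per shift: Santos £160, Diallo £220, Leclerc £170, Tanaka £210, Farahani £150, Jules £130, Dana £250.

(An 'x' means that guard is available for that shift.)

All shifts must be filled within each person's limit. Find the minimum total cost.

£2390

Picking the cheapest available guard for each shift independently would cost £2040, but that ignores the shift limits.
An optimal schedule: Mon-PM→Jules, Tue-AM→Farahani, Tue-PM→Santos+Tanaka, Wed-AM→Jules, Wed-PM→Santos+Tanaka, Thu-AM→Farahani, Thu-PM→Farahani, Fri-AM→Leclerc, Fri-PM→Diallo, Sat-AM→Leclerc+Diallo, Sat-PM→Santos.
Total: 130 + 150 + 160 + 210 + 130 + 160 + 210 + 150 + 150 + 170 + 220 + 170 + 220 + 160 = £2390.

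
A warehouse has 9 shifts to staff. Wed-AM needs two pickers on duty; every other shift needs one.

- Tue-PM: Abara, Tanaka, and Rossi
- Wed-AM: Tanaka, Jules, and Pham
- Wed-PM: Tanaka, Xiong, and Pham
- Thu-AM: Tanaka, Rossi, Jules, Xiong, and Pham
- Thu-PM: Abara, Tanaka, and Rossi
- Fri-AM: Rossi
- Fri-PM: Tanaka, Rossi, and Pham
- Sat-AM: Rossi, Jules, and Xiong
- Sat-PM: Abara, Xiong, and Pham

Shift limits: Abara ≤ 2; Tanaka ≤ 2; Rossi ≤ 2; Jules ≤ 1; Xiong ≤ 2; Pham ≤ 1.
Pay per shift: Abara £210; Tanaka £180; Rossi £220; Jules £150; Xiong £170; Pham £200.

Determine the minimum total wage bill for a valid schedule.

£1910

Fri-AM can only be covered by Rossi, so that assignment is forced.
Picking the cheapest available picker for each shift independently would cost £1730, but that ignores the shift limits.
An optimal schedule: Tue-PM→Abara, Wed-AM→Tanaka+Jules, Wed-PM→Tanaka, Thu-AM→Pham, Thu-PM→Abara, Fri-AM→Rossi, Fri-PM→Rossi, Sat-AM→Xiong, Sat-PM→Xiong.
Total: 210 + 180 + 150 + 180 + 200 + 210 + 220 + 220 + 170 + 170 = £1910.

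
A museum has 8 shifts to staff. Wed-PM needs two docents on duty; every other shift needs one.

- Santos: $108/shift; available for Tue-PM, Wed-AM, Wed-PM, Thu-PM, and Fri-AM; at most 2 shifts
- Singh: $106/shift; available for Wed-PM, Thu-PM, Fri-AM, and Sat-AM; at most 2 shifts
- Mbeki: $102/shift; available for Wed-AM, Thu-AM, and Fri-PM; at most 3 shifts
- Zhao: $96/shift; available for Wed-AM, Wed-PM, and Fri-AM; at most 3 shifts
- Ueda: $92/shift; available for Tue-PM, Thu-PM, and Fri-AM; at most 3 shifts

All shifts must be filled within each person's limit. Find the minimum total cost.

Thu-AM can only be covered by Mbeki, so that assignment is forced.
Fri-PM can only be covered by Mbeki, so that assignment is forced.
Sat-AM can only be covered by Singh, so that assignment is forced.
Picking the cheapest available docent for each shift independently would cost $884, and that bound is achievable.
An optimal schedule: Tue-PM→Ueda, Wed-AM→Zhao, Wed-PM→Zhao+Singh, Thu-AM→Mbeki, Thu-PM→Ueda, Fri-AM→Ueda, Fri-PM→Mbeki, Sat-AM→Singh.
Total: 92 + 96 + 96 + 106 + 102 + 92 + 92 + 102 + 106 = $884.

$884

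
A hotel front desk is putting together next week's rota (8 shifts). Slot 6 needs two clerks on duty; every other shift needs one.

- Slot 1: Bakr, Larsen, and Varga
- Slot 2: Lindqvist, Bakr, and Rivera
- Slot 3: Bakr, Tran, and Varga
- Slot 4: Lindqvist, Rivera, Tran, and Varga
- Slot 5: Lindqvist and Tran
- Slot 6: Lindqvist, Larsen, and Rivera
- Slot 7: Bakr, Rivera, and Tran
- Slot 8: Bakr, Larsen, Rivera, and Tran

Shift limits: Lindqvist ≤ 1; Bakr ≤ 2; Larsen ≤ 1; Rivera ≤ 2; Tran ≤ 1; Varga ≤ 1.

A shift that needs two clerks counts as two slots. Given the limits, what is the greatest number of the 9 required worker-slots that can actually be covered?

Total capacity across all clerks is 1+2+1+2+1+1 = 8, and 9 slots are needed, so at most 8 can be filled.
An assignment achieving 8: Slot 1→Bakr, Slot 2→Bakr, Slot 3→Tran, Slot 4→Varga, Slot 5→Lindqvist, Slot 6→Larsen+Rivera, Slot 7→Rivera.
Loads: Lindqvist 1/1, Bakr 2/2, Larsen 1/1, Rivera 2/2, Tran 1/1, Varga 1/1.

8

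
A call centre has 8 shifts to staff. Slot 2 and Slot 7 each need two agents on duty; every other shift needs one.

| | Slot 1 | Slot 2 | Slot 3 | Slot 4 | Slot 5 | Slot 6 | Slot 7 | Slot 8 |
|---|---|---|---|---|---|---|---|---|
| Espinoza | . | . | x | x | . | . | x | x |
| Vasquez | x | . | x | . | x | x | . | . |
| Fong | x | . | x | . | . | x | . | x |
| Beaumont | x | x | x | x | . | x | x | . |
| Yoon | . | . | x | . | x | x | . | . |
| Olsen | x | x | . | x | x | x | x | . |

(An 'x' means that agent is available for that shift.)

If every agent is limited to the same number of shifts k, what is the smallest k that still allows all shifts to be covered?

2

With 6 agents and 10 worker-slots to fill, someone must work at least ⌈10/6⌉ = 2 shifts, so k ≥ 2.
k = 2 works: Slot 1→Vasquez, Slot 2→Beaumont+Olsen, Slot 3→Fong, Slot 4→Espinoza, Slot 5→Vasquez, Slot 6→Fong, Slot 7→Beaumont+Olsen, Slot 8→Espinoza.
Loads: Espinoza 2, Vasquez 2, Fong 2, Beaumont 2, Yoon 0, Olsen 2 — all ≤ 2.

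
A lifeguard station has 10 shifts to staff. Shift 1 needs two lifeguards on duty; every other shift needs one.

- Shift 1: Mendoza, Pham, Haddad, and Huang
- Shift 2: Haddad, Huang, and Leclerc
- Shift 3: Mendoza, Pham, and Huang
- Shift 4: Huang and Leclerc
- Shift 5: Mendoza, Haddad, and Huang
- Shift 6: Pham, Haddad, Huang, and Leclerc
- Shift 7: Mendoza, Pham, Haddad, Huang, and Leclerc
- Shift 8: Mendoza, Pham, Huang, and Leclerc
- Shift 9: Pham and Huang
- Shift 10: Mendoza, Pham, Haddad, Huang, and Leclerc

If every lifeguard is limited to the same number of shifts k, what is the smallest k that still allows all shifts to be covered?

With 5 lifeguards and 11 worker-slots to fill, someone must work at least ⌈11/5⌉ = 3 shifts, so k ≥ 3.
k = 3 works: Shift 1→Haddad+Huang, Shift 2→Haddad, Shift 3→Mendoza, Shift 4→Huang, Shift 5→Mendoza, Shift 6→Pham, Shift 7→Pham, Shift 8→Mendoza, Shift 9→Pham, Shift 10→Haddad.
Loads: Mendoza 3, Pham 3, Haddad 3, Huang 2, Leclerc 0 — all ≤ 3.

3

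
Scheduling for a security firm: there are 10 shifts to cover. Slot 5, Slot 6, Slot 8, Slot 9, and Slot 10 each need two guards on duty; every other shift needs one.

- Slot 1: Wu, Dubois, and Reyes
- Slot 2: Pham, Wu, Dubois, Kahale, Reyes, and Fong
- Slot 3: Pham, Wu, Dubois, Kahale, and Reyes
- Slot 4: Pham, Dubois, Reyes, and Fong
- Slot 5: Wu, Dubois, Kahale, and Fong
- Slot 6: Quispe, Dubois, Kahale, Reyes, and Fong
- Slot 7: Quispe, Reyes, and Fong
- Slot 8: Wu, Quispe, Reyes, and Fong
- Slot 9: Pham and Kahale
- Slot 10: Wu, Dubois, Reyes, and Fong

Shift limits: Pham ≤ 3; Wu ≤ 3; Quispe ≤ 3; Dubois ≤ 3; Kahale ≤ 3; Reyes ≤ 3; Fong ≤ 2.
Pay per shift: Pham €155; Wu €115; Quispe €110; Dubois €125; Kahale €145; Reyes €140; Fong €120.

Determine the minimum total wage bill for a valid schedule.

Slot 9 can only be covered by Pham and Kahale, so that assignment is forced.
Picking the cheapest available guard for each shift independently would cost €1800, but that ignores the shift limits.
An optimal schedule: Slot 1→Wu, Slot 2→Wu, Slot 3→Wu, Slot 4→Fong, Slot 5→Fong+Dubois, Slot 6→Quispe+Dubois, Slot 7→Quispe, Slot 8→Quispe+Reyes, Slot 9→Kahale+Pham, Slot 10→Dubois+Reyes.
Total: 115 + 115 + 115 + 120 + 120 + 125 + 110 + 125 + 110 + 110 + 140 + 145 + 155 + 125 + 140 = €1870.

€1870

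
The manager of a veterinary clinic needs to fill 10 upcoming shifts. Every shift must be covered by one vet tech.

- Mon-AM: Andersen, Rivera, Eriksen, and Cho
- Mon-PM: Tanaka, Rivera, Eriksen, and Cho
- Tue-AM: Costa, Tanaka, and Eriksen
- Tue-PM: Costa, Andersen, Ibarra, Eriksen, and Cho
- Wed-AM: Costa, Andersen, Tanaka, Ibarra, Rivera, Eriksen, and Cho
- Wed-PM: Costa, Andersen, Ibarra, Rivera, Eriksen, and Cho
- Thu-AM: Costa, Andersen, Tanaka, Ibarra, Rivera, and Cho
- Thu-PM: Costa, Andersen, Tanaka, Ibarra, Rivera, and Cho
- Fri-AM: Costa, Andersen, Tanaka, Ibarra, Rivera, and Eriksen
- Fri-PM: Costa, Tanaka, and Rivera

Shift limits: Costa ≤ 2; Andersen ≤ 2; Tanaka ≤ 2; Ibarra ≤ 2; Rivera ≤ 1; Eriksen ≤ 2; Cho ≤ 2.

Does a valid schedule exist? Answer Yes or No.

Yes

One valid schedule: Mon-AM→Andersen, Mon-PM→Tanaka, Tue-AM→Costa, Tue-PM→Andersen, Wed-AM→Eriksen, Wed-PM→Ibarra, Thu-AM→Tanaka, Thu-PM→Ibarra, Fri-AM→Rivera, Fri-PM→Costa.
Loads: Costa 2/2, Andersen 2/2, Tanaka 2/2, Ibarra 2/2, Rivera 1/1, Eriksen 1/2, Cho 0/2 — all within limits.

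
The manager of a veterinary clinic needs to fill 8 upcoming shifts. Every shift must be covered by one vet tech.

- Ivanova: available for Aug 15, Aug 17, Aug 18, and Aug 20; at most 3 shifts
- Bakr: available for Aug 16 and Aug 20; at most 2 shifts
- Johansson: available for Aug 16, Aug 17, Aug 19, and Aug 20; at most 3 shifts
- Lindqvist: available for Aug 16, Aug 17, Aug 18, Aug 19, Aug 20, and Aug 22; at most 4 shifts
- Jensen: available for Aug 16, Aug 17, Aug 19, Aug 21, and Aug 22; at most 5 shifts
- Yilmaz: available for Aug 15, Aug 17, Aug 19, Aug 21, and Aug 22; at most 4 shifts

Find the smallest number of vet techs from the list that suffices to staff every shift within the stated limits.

2

8 slots to fill and no one can take more than 5, so at least ⌈8/5⌉ = 2 vet techs are needed.
Ivanova and Jensen alone can cover everything: Aug 15→Ivanova, Aug 16→Jensen, Aug 17→Jensen, Aug 18→Ivanova, Aug 19→Jensen, Aug 20→Ivanova, Aug 21→Jensen, Aug 22→Jensen.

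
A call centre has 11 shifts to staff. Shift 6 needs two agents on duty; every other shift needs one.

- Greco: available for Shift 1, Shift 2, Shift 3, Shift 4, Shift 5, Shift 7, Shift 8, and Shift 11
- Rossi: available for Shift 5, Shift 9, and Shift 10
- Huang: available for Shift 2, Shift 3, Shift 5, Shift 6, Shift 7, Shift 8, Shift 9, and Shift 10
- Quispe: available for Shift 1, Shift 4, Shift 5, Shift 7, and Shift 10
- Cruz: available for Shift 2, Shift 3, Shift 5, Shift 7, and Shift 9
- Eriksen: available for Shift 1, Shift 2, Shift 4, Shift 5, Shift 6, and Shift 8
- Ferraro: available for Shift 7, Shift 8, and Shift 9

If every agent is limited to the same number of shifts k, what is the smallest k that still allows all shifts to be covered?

2

With 7 agents and 12 worker-slots to fill, someone must work at least ⌈12/7⌉ = 2 shifts, so k ≥ 2.
k = 2 works: Shift 1→Greco, Shift 2→Cruz, Shift 3→Huang, Shift 4→Quispe, Shift 5→Cruz, Shift 6→Huang+Eriksen, Shift 7→Quispe, Shift 8→Eriksen, Shift 9→Rossi, Shift 10→Rossi, Shift 11→Greco.
Loads: Greco 2, Rossi 2, Huang 2, Quispe 2, Cruz 2, Eriksen 2, Ferraro 0 — all ≤ 2.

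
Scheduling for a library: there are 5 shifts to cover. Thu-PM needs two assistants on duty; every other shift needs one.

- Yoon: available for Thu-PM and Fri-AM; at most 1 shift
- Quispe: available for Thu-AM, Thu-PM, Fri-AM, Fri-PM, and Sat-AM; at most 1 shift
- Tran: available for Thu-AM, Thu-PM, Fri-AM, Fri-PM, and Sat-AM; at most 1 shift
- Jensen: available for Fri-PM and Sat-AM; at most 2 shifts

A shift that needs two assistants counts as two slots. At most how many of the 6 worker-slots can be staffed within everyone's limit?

Total capacity across all assistants is 1+1+1+2 = 5, and 6 slots are needed, so at most 5 can be filled.
An assignment achieving 5: Thu-AM→Quispe, Thu-PM→Yoon+Tran, Fri-PM→Jensen, Sat-AM→Jensen.
Loads: Yoon 1/1, Quispe 1/1, Tran 1/1, Jensen 2/2.

5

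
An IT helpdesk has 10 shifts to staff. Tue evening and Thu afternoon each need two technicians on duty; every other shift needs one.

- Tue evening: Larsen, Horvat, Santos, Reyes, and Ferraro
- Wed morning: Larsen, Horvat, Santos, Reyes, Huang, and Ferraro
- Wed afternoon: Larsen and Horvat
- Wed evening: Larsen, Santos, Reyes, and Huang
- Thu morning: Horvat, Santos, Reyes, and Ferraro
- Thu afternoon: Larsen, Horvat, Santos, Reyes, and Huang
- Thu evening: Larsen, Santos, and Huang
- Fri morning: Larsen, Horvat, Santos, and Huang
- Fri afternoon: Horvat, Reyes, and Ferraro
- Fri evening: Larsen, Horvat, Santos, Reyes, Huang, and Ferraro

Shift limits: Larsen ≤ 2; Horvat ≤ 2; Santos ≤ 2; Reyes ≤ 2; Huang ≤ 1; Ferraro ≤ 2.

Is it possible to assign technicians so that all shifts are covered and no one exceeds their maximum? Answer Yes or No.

Total capacity is 2+2+2+2+1+2 = 11 but 12 worker-slots are needed — infeasible.

No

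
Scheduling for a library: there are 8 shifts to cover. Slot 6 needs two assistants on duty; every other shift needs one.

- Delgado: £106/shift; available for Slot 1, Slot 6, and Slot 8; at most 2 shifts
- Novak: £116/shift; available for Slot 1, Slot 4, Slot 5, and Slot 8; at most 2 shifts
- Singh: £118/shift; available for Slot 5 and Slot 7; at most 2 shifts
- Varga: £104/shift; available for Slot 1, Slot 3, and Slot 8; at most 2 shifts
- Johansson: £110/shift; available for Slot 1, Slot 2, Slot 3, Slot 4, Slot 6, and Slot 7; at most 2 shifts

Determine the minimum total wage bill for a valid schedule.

Slot 2 can only be covered by Johansson, so that assignment is forced.
Slot 6 can only be covered by Delgado and Johansson, so that assignment is forced.
Picking the cheapest available assistant for each shift independently would cost £974, but that ignores the shift limits.
An optimal schedule: Slot 1→Varga, Slot 2→Johansson, Slot 3→Varga, Slot 4→Novak, Slot 5→Novak, Slot 6→Delgado+Johansson, Slot 7→Singh, Slot 8→Delgado.
Total: 104 + 110 + 104 + 116 + 116 + 106 + 110 + 118 + 106 = £990.

£990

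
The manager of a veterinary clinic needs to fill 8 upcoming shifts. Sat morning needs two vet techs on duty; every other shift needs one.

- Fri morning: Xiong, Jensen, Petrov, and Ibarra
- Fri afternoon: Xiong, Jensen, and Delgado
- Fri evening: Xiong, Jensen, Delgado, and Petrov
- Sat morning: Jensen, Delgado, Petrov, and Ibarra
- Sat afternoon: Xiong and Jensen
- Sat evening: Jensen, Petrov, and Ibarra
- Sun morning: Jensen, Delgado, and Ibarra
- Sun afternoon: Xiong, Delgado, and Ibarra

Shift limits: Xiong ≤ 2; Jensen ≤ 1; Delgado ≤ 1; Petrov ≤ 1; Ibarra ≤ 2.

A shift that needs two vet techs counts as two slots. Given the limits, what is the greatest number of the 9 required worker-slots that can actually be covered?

Total capacity across all vet techs is 2+1+1+1+2 = 7, and 9 slots are needed, so at most 7 can be filled.
An assignment achieving 7: Fri morning→Petrov, Fri afternoon→Xiong, Sat morning→Ibarra, Sat afternoon→Xiong, Sat evening→Jensen, Sun morning→Delgado, Sun afternoon→Ibarra.
Loads: Xiong 2/2, Jensen 1/1, Delgado 1/1, Petrov 1/1, Ibarra 2/2.

7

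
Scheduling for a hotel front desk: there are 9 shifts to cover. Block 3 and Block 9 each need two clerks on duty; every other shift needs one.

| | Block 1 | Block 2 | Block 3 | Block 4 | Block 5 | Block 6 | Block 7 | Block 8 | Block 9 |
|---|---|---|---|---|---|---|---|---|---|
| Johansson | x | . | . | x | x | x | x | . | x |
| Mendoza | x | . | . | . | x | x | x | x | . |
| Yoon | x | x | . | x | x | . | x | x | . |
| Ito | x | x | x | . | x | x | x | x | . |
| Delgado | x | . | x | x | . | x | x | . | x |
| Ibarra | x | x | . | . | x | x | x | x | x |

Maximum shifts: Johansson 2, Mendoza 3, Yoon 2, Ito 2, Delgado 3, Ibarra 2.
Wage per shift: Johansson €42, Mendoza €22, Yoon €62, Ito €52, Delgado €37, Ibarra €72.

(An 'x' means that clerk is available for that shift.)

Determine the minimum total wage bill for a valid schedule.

Block 3 can only be covered by Ito and Delgado, so that assignment is forced.
Picking the cheapest available clerk for each shift independently would cost €367, but that ignores the shift limits.
An optimal schedule: Block 1→Johansson, Block 2→Ito, Block 3→Delgado+Ito, Block 4→Delgado, Block 5→Mendoza, Block 6→Mendoza, Block 7→Yoon, Block 8→Mendoza, Block 9→Delgado+Johansson.
Total: 42 + 52 + 37 + 52 + 37 + 22 + 22 + 62 + 22 + 37 + 42 = €427.

€427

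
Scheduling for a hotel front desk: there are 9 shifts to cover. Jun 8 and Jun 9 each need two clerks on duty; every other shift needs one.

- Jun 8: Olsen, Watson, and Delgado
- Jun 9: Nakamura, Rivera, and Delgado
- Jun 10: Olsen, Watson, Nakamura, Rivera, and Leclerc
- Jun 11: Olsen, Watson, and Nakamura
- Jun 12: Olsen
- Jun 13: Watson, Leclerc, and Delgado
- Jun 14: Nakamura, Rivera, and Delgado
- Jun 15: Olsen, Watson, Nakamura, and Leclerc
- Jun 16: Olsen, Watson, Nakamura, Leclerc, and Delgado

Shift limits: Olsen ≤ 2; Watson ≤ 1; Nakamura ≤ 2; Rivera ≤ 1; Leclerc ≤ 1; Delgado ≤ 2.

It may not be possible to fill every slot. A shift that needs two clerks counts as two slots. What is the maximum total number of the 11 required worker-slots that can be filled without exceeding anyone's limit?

9

Total capacity across all clerks is 2+1+2+1+1+2 = 9, and 11 slots are needed, so at most 9 can be filled.
An assignment achieving 9: Jun 8→Olsen+Watson, Jun 9→Nakamura+Rivera, Jun 11→Nakamura, Jun 12→Olsen, Jun 13→Leclerc, Jun 14→Delgado, Jun 16→Delgado.
Loads: Olsen 2/2, Watson 1/1, Nakamura 2/2, Rivera 1/1, Leclerc 1/1, Delgado 2/2.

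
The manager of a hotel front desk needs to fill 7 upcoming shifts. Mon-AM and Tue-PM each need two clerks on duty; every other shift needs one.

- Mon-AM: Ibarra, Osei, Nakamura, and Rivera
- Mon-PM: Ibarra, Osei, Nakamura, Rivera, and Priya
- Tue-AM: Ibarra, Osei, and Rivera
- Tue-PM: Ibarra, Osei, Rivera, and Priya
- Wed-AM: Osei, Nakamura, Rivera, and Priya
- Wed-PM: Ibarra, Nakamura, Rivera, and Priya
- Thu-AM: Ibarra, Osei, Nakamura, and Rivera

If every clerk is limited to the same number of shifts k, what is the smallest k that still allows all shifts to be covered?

2

With 5 clerks and 9 worker-slots to fill, someone must work at least ⌈9/5⌉ = 2 shifts, so k ≥ 2.
k = 2 works: Mon-AM→Nakamura+Rivera, Mon-PM→Nakamura, Tue-AM→Ibarra, Tue-PM→Rivera+Priya, Wed-AM→Osei, Wed-PM→Ibarra, Thu-AM→Osei.
Loads: Ibarra 2, Osei 2, Nakamura 2, Rivera 2, Priya 1 — all ≤ 2.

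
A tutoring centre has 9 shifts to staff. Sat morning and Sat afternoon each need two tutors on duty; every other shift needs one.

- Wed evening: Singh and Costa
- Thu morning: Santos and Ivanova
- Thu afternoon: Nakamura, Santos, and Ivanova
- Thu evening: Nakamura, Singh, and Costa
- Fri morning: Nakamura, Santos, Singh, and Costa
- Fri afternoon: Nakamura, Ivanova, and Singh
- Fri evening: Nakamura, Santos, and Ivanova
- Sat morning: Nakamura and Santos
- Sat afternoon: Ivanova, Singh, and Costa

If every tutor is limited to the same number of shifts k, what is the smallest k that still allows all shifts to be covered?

With 5 tutors and 11 worker-slots to fill, someone must work at least ⌈11/5⌉ = 3 shifts, so k ≥ 3.
k = 3 works: Wed evening→Singh, Thu morning→Santos, Thu afternoon→Nakamura, Thu evening→Nakamura, Fri morning→Singh, Fri afternoon→Ivanova, Fri evening→Santos, Sat morning→Nakamura+Santos, Sat afternoon→Ivanova+Singh.
Loads: Nakamura 3, Santos 3, Ivanova 2, Singh 3, Costa 0 — all ≤ 3.

3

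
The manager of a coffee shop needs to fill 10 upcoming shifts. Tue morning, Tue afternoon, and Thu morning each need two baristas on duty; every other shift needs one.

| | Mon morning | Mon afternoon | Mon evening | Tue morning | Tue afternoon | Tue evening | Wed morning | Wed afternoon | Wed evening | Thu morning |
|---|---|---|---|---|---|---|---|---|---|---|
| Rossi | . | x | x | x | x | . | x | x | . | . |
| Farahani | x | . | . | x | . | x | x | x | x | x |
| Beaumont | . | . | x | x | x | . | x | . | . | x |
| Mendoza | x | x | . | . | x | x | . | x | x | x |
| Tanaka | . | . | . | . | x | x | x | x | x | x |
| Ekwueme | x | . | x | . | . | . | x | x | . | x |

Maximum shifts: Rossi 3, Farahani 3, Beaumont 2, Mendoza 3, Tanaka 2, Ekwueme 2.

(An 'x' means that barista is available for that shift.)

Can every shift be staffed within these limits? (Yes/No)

Yes

One valid schedule: Mon morning→Farahani, Mon afternoon→Rossi, Mon evening→Rossi, Tue morning→Rossi+Farahani, Tue afternoon→Beaumont+Mendoza, Tue evening→Farahani, Wed morning→Beaumont, Wed afternoon→Mendoza, Wed evening→Mendoza, Thu morning→Tanaka+Ekwueme.
Loads: Rossi 3/3, Farahani 3/3, Beaumont 2/2, Mendoza 3/3, Tanaka 1/2, Ekwueme 1/2 — all within limits.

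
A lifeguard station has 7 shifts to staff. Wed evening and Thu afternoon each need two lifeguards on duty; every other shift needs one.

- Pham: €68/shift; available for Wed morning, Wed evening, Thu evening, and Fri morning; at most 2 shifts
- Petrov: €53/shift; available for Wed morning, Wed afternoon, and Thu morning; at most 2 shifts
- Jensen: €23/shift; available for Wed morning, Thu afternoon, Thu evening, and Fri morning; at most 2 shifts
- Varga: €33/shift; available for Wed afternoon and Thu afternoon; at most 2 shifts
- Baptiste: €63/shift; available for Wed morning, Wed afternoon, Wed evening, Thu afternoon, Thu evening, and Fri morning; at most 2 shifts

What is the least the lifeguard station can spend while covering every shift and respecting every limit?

Wed evening can only be covered by Pham and Baptiste, so that assignment is forced.
Thu morning can only be covered by Petrov, so that assignment is forced.
Picking the cheapest available lifeguard for each shift independently would cost €342, but that ignores the shift limits.
An optimal schedule: Wed morning→Petrov, Wed afternoon→Varga, Wed evening→Baptiste+Pham, Thu morning→Petrov, Thu afternoon→Jensen+Varga, Thu evening→Jensen, Fri morning→Baptiste.
Total: 53 + 33 + 63 + 68 + 53 + 23 + 33 + 23 + 63 = €412.

€412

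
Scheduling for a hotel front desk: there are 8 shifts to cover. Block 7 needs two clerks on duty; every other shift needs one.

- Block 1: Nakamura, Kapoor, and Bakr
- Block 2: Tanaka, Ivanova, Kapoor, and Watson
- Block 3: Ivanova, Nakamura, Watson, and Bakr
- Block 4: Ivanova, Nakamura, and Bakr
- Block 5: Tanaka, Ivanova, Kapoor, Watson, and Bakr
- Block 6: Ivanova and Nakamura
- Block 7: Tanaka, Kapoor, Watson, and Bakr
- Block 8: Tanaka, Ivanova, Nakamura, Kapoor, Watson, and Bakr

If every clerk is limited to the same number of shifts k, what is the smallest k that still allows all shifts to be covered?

With 6 clerks and 9 worker-slots to fill, someone must work at least ⌈9/6⌉ = 2 shifts, so k ≥ 2.
k = 2 works: Block 1→Nakamura, Block 2→Tanaka, Block 3→Nakamura, Block 4→Ivanova, Block 5→Tanaka, Block 6→Ivanova, Block 7→Kapoor+Watson, Block 8→Kapoor.
Loads: Tanaka 2, Ivanova 2, Nakamura 2, Kapoor 2, Watson 1, Bakr 0 — all ≤ 2.

2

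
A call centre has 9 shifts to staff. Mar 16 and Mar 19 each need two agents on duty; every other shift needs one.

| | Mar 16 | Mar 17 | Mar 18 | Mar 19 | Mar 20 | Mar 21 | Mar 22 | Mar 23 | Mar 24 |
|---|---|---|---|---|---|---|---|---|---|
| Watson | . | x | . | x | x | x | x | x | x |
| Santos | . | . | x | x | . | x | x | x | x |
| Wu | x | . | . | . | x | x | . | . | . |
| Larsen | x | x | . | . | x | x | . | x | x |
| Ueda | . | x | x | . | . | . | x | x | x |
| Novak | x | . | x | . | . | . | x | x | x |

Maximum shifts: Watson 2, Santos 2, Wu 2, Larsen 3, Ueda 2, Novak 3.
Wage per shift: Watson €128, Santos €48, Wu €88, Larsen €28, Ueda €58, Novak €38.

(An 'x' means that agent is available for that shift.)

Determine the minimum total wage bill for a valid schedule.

€538

Mar 19 can only be covered by Watson and Santos, so that assignment is forced.
Picking the cheapest available agent for each shift independently would cost €458, but that ignores the shift limits.
An optimal schedule: Mar 16→Larsen+Novak, Mar 17→Larsen, Mar 18→Novak, Mar 19→Santos+Watson, Mar 20→Larsen, Mar 21→Santos, Mar 22→Novak, Mar 23→Ueda, Mar 24→Ueda.
Total: 28 + 38 + 28 + 38 + 48 + 128 + 28 + 48 + 38 + 58 + 58 = €538.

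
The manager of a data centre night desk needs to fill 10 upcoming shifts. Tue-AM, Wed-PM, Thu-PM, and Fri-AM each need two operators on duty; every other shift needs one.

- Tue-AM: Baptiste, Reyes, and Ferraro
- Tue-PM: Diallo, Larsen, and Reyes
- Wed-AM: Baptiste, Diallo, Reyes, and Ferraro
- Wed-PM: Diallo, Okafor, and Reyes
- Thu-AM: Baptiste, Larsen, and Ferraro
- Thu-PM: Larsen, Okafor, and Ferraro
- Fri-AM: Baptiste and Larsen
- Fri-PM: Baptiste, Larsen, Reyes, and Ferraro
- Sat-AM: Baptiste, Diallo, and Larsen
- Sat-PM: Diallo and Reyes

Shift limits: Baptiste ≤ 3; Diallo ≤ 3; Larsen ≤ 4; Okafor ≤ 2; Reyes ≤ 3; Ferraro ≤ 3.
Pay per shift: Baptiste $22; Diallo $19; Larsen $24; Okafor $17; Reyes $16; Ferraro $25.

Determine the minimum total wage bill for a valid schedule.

$277

Fri-AM can only be covered by Baptiste and Larsen, so that assignment is forced.
Picking the cheapest available operator for each shift independently would cost $263, but that ignores the shift limits.
An optimal schedule: Tue-AM→Reyes+Baptiste, Tue-PM→Reyes, Wed-AM→Diallo, Wed-PM→Okafor+Diallo, Thu-AM→Baptiste, Thu-PM→Okafor+Larsen, Fri-AM→Baptiste+Larsen, Fri-PM→Larsen, Sat-AM→Diallo, Sat-PM→Reyes.
Total: 16 + 22 + 16 + 19 + 17 + 19 + 22 + 17 + 24 + 22 + 24 + 24 + 19 + 16 = $277.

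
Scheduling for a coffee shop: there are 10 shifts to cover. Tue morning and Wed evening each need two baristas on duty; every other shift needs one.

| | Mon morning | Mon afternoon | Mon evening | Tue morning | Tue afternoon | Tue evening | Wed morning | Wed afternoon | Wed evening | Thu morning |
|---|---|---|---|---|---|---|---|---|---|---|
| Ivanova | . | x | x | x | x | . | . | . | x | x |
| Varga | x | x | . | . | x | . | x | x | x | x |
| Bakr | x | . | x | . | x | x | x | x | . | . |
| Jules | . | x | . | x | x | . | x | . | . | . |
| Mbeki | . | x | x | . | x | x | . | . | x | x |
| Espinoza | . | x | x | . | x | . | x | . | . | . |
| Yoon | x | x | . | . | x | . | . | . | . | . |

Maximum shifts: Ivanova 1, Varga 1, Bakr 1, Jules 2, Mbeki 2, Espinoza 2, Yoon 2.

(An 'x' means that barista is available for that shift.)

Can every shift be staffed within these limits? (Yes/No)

No

Shifts {Tue morning, Tue evening, Wed afternoon, Wed evening, Thu morning} need 7 worker-slots in total, but the baristas available for any of those shifts (Ivanova, Varga, Bakr, Jules, and Mbeki) can supply at most 6 among them. So no valid schedule exists.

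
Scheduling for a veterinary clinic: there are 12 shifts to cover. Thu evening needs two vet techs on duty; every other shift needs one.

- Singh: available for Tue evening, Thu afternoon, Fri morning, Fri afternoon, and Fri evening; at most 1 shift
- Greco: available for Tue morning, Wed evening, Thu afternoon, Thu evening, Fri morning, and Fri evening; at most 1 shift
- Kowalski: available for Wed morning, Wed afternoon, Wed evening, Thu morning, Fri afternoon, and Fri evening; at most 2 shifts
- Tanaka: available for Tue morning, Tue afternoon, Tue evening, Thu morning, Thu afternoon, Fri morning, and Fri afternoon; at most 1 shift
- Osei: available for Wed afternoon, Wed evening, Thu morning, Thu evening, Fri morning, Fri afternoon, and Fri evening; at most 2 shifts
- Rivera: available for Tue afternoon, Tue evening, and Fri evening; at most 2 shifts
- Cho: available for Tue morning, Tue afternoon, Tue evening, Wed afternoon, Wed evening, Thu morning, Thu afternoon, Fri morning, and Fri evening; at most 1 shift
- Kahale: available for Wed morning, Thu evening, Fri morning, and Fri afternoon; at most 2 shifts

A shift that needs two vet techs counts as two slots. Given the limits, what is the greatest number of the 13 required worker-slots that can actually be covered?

Total capacity across all vet techs is 1+1+2+1+2+2+1+2 = 12, and 13 slots are needed, so at most 12 can be filled.
An assignment achieving 12: Tue morning→Greco, Tue afternoon→Tanaka, Tue evening→Rivera, Wed morning→Kowalski, Wed afternoon→Kowalski, Wed evening→Osei, Thu morning→Cho, Thu afternoon→Singh, Thu evening→Osei+Kahale, Fri afternoon→Kahale, Fri evening→Rivera.
Loads: Singh 1/1, Greco 1/1, Kowalski 2/2, Tanaka 1/1, Osei 2/2, Rivera 2/2, Cho 1/1, Kahale 2/2.

12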